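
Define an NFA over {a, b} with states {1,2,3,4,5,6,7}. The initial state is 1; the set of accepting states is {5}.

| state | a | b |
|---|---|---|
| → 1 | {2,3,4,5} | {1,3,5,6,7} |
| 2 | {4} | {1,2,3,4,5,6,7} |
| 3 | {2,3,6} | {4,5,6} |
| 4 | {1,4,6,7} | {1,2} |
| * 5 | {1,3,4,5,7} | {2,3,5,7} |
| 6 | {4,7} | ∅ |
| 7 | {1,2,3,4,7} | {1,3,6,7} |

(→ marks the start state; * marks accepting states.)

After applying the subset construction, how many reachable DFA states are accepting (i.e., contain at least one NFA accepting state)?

Start state of the DFA: {1}.
{1} --a--> {2,3,4,5}  [new]
{1} --b--> {1,3,5,6,7}  [new]
{2,3,4,5} --a--> {1,2,3,4,5,6,7}  [new]
{2,3,4,5} --b--> {1,2,3,4,5,6,7}  [seen]
{1,3,5,6,7} --a--> {1,2,3,4,5,6,7}  [seen]
{1,3,5,6,7} --b--> {1,2,3,4,5,6,7}  [seen]
{1,2,3,4,5,6,7} --a--> {1,2,3,4,5,6,7}  [seen]
{1,2,3,4,5,6,7} --b--> {1,2,3,4,5,6,7}  [seen]
Reachable DFA states: {1}, {2,3,4,5}, {1,3,5,6,7}, {1,2,3,4,5,6,7}.
Accepting DFA states (contain an NFA accepting state): {2,3,4,5}, {1,3,5,6,7}, {1,2,3,4,5,6,7}.

3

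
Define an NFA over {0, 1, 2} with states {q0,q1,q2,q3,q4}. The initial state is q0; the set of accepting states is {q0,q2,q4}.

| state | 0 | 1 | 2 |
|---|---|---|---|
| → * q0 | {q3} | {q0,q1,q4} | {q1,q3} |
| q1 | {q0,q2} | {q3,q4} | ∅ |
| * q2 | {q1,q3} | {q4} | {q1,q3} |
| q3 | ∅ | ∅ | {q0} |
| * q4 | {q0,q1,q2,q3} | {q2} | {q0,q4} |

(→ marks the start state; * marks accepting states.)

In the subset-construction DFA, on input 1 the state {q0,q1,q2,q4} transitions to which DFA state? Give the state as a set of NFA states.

{q0,q1,q2,q3,q4}

δ(q0,1) = {q0,q1,q4}; δ(q1,1) = {q3,q4}; δ(q2,1) = {q4}; δ(q4,1) = {q2}.
Union: {q0,q1,q2,q3,q4}.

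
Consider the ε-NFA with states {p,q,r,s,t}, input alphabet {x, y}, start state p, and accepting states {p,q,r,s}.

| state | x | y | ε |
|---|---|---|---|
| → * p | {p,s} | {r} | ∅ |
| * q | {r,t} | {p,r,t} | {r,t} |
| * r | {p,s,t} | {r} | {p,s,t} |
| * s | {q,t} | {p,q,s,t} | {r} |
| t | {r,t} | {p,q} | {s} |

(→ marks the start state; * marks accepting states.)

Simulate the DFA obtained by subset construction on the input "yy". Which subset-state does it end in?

Start: {p}.
δ(p,y) = {r}.
Union: {r}.
ε-closure gives {p,r,s,t}.
After y: {p,r,s,t}.
δ(p,y) = {r}; δ(r,y) = {r}; δ(s,y) = {p,q,s,t}; δ(t,y) = {p,q}.
Union: {p,q,r,s,t}.
After y: {p,q,r,s,t}.

{p,q,r,s,t}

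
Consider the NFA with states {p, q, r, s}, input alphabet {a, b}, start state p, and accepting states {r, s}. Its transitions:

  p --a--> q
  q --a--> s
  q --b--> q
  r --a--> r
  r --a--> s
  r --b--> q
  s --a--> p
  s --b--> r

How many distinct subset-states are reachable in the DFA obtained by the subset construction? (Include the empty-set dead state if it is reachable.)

Start state of the DFA: {p}.
{p} --a--> {q}  [new]
{p} --b--> ∅  [new]
{q} --a--> {s}  [new]
{q} --b--> {q}  [seen]
∅ --a--> ∅  [seen]
∅ --b--> ∅  [seen]
{s} --a--> {p}  [seen]
{s} --b--> {r}  [new]
{r} --a--> {r, s}  [new]
{r} --b--> {q}  [seen]
{r, s} --a--> {p, r, s}  [new]
{r, s} --b--> {q, r}  [new]
{p, r, s} --a--> {p, q, r, s}  [new]
{p, r, s} --b--> {q, r}  [seen]
{q, r} --a--> {r, s}  [seen]
{q, r} --b--> {q}  [seen]
{p, q, r, s} --a--> {p, q, r, s}  [seen]
{p, q, r, s} --b--> {q, r}  [seen]
Reachable DFA states: {p}, {q}, ∅, {s}, {r}, {r, s}, {p, r, s}, {q, r}, {p, q, r, s}.

9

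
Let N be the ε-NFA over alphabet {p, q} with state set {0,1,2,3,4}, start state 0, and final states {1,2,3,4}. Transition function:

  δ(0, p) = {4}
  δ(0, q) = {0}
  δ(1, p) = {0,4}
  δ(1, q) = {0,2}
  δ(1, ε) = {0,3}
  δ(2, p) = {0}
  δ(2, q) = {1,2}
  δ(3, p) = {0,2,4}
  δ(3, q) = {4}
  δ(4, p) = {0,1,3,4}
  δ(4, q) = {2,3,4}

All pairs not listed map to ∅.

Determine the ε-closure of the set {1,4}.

{0,1,3,4}

Begin with {1,4}.
1 →ε {0,3}; add 0, 3.
ε-closure = {0,1,3,4}.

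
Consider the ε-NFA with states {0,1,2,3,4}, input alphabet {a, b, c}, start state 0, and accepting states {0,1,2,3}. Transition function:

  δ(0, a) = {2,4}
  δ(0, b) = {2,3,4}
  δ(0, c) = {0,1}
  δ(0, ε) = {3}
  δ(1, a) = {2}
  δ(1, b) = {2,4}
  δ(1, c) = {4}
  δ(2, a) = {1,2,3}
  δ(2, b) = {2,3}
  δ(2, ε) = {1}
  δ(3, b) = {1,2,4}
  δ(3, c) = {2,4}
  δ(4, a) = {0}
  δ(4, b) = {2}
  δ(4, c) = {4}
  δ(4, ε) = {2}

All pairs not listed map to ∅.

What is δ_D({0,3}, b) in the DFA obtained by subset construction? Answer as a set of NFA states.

δ(0,b) = {2,3,4}; δ(3,b) = {1,2,4}.
Union: {1,2,3,4}.

{1,2,3,4}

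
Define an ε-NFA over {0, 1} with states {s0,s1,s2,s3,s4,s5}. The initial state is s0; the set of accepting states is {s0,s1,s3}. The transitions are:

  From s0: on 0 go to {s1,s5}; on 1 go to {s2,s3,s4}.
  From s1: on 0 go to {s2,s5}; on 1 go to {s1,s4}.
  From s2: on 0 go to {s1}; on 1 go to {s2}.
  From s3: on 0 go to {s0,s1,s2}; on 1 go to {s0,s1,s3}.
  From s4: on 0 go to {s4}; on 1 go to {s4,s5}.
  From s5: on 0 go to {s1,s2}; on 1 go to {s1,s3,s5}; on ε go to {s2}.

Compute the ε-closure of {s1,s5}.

Begin with {s1,s5}.
s5 →ε {s2}; add s2.
ε-closure = {s1,s2,s5}.

{s1,s2,s5}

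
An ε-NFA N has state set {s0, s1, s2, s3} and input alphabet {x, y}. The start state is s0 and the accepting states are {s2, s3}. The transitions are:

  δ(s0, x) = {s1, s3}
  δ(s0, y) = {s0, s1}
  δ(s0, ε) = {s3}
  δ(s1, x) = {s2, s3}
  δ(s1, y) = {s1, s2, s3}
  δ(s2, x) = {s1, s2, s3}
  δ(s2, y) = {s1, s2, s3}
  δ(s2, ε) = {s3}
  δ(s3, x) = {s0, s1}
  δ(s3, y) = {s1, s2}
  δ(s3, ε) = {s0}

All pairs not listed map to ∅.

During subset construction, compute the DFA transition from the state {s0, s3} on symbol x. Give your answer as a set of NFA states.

{s0, s1, s3}

δ(s0,x) = {s1, s3}; δ(s3,x) = {s0, s1}.
Union: {s0, s1, s3}.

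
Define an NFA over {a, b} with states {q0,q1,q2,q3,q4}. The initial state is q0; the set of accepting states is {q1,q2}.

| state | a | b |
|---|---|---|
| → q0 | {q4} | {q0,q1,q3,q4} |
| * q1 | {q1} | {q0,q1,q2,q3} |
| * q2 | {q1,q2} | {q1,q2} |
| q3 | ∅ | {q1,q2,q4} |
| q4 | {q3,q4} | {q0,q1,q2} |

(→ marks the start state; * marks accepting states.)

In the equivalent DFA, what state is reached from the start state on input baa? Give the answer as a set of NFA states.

Start: {q0}.
δ(q0,b) = {q0,q1,q3,q4}.
Union: {q0,q1,q3,q4}.
After b: {q0,q1,q3,q4}.
δ(q0,a) = {q4}; δ(q1,a) = {q1}; δ(q3,a) = ∅; δ(q4,a) = {q3,q4}.
Union: {q1,q3,q4}.
After a: {q1,q3,q4}.
δ(q1,a) = {q1}; δ(q3,a) = ∅; δ(q4,a) = {q3,q4}.
Union: {q1,q3,q4}.
After a: {q1,q3,q4}.

{q1,q3,q4}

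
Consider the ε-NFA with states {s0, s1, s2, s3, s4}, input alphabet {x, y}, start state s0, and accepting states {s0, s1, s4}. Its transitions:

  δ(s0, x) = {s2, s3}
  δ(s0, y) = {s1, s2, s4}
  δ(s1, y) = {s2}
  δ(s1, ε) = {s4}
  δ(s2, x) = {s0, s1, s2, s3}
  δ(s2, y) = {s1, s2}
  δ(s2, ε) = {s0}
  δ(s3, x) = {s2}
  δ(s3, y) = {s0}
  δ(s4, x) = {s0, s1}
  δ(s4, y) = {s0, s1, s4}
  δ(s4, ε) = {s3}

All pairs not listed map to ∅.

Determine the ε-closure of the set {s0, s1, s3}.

{s0, s1, s3, s4}

Begin with {s0, s1, s3}.
s1 →ε {s4}; add s4.
ε-closure = {s0, s1, s3, s4}.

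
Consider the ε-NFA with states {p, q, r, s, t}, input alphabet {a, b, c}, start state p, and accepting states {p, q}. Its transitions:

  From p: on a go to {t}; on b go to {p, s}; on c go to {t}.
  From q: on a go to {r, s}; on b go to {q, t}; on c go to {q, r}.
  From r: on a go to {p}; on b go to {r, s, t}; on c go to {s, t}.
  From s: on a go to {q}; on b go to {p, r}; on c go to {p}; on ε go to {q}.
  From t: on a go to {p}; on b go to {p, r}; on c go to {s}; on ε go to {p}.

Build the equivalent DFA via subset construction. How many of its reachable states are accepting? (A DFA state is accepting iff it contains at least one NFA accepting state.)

Start state of the DFA: {p} (ε-closure of the NFA start).
{p} --a--> {p, t}  [new]
{p} --b--> {p, q, s}  [new]
{p} --c--> {p, t}  [seen]
{p, t} --a--> {p, t}  [seen]
{p, t} --b--> {p, q, r, s}  [new]
{p, t} --c--> {p, q, s, t}  [new]
{p, q, s} --a--> {p, q, r, s, t}  [new]
{p, q, s} --b--> {p, q, r, s, t}  [seen]
{p, q, s} --c--> {p, q, r, t}  [new]
{p, q, r, s} --a--> {p, q, r, s, t}  [seen]
{p, q, r, s} --b--> {p, q, r, s, t}  [seen]
{p, q, r, s} --c--> {p, q, r, s, t}  [seen]
{p, q, s, t} --a--> {p, q, r, s, t}  [seen]
{p, q, s, t} --b--> {p, q, r, s, t}  [seen]
{p, q, s, t} --c--> {p, q, r, s, t}  [seen]
{p, q, r, s, t} --a--> {p, q, r, s, t}  [seen]
{p, q, r, s, t} --b--> {p, q, r, s, t}  [seen]
{p, q, r, s, t} --c--> {p, q, r, s, t}  [seen]
{p, q, r, t} --a--> {p, q, r, s, t}  [seen]
{p, q, r, t} --b--> {p, q, r, s, t}  [seen]
{p, q, r, t} --c--> {p, q, r, s, t}  [seen]
Reachable DFA states: {p}, {p, t}, {p, q, s}, {p, q, r, s}, {p, q, s, t}, {p, q, r, s, t}, {p, q, r, t}.
Accepting DFA states (contain an NFA accepting state): {p}, {p, t}, {p, q, s}, {p, q, r, s}, {p, q, s, t}, {p, q, r, s, t}, {p, q, r, t}.

7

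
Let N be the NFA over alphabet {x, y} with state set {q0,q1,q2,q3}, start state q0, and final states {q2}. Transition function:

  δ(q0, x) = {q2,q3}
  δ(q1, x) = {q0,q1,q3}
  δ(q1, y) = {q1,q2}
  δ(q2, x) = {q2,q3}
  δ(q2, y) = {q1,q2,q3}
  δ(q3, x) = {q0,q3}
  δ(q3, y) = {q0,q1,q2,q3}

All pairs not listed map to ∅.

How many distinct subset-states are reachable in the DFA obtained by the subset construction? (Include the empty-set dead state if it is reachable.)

Start state of the DFA: {q0}.
{q0} --x--> {q2,q3}  [new]
{q0} --y--> ∅  [new]
{q2,q3} --x--> {q0,q2,q3}  [new]
{q2,q3} --y--> {q0,q1,q2,q3}  [new]
∅ --x--> ∅  [seen]
∅ --y--> ∅  [seen]
{q0,q2,q3} --x--> {q0,q2,q3}  [seen]
{q0,q2,q3} --y--> {q0,q1,q2,q3}  [seen]
{q0,q1,q2,q3} --x--> {q0,q1,q2,q3}  [seen]
{q0,q1,q2,q3} --y--> {q0,q1,q2,q3}  [seen]
Reachable DFA states: {q0}, {q2,q3}, ∅, {q0,q2,q3}, {q0,q1,q2,q3}.

5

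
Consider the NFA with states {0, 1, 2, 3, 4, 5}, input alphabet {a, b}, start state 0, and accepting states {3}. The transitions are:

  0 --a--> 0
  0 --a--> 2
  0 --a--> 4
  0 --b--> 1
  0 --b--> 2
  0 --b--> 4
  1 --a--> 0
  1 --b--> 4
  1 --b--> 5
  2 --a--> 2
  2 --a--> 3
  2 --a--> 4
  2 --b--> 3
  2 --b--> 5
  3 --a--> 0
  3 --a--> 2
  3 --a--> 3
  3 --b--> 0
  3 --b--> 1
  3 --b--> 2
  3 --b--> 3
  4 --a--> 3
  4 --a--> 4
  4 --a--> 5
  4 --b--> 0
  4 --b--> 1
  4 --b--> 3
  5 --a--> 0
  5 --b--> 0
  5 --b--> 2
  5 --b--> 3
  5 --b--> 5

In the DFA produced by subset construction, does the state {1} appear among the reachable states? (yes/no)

no

Start state of the DFA: {0}.
{0} --a--> {0, 2, 4}  [new]
{0} --b--> {1, 2, 4}  [new]
{0, 2, 4} --a--> {0, 2, 3, 4, 5}  [new]
{0, 2, 4} --b--> {0, 1, 2, 3, 4, 5}  [new]
{1, 2, 4} --a--> {0, 2, 3, 4, 5}  [seen]
{1, 2, 4} --b--> {0, 1, 3, 4, 5}  [new]
{0, 2, 3, 4, 5} --a--> {0, 2, 3, 4, 5}  [seen]
{0, 2, 3, 4, 5} --b--> {0, 1, 2, 3, 4, 5}  [seen]
{0, 1, 2, 3, 4, 5} --a--> {0, 2, 3, 4, 5}  [seen]
{0, 1, 2, 3, 4, 5} --b--> {0, 1, 2, 3, 4, 5}  [seen]
{0, 1, 3, 4, 5} --a--> {0, 2, 3, 4, 5}  [seen]
{0, 1, 3, 4, 5} --b--> {0, 1, 2, 3, 4, 5}  [seen]
Reachable DFA states: {0}, {0, 2, 4}, {1, 2, 4}, {0, 2, 3, 4, 5}, {0, 1, 2, 3, 4, 5}, {0, 1, 3, 4, 5}.
{1} is not among them.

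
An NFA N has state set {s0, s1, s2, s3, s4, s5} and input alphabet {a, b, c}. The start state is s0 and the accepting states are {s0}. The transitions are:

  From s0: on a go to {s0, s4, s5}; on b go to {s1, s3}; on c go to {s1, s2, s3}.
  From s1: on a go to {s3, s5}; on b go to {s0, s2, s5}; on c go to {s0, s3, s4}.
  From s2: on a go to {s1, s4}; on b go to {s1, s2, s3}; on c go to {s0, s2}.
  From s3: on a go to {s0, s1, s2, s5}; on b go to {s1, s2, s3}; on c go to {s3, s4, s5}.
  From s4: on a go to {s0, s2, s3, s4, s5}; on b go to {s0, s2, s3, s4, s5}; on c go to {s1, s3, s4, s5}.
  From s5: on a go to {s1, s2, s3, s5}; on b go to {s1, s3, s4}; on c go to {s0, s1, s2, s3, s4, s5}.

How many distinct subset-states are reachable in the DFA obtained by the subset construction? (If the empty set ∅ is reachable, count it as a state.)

Start state of the DFA: {s0}.
{s0} --a--> {s0, s4, s5}  [new]
{s0} --b--> {s1, s3}  [new]
{s0} --c--> {s1, s2, s3}  [new]
{s0, s4, s5} --a--> {s0, s1, s2, s3, s4, s5}  [new]
{s0, s4, s5} --b--> {s0, s1, s2, s3, s4, s5}  [seen]
{s0, s4, s5} --c--> {s0, s1, s2, s3, s4, s5}  [seen]
{s1, s3} --a--> {s0, s1, s2, s3, s5}  [new]
{s1, s3} --b--> {s0, s1, s2, s3, s5}  [seen]
{s1, s3} --c--> {s0, s3, s4, s5}  [new]
{s1, s2, s3} --a--> {s0, s1, s2, s3, s4, s5}  [seen]
{s1, s2, s3} --b--> {s0, s1, s2, s3, s5}  [seen]
{s1, s2, s3} --c--> {s0, s2, s3, s4, s5}  [new]
{s0, s1, s2, s3, s4, s5} --a--> {s0, s1, s2, s3, s4, s5}  [seen]
{s0, s1, s2, s3, s4, s5} --b--> {s0, s1, s2, s3, s4, s5}  [seen]
{s0, s1, s2, s3, s4, s5} --c--> {s0, s1, s2, s3, s4, s5}  [seen]
{s0, s1, s2, s3, s5} --a--> {s0, s1, s2, s3, s4, s5}  [seen]
{s0, s1, s2, s3, s5} --b--> {s0, s1, s2, s3, s4, s5}  [seen]
{s0, s1, s2, s3, s5} --c--> {s0, s1, s2, s3, s4, s5}  [seen]
{s0, s3, s4, s5} --a--> {s0, s1, s2, s3, s4, s5}  [seen]
{s0, s3, s4, s5} --b--> {s0, s1, s2, s3, s4, s5}  [seen]
{s0, s3, s4, s5} --c--> {s0, s1, s2, s3, s4, s5}  [seen]
{s0, s2, s3, s4, s5} --a--> {s0, s1, s2, s3, s4, s5}  [seen]
{s0, s2, s3, s4, s5} --b--> {s0, s1, s2, s3, s4, s5}  [seen]
{s0, s2, s3, s4, s5} --c--> {s0, s1, s2, s3, s4, s5}  [seen]
Reachable DFA states: {s0}, {s0, s4, s5}, {s1, s3}, {s1, s2, s3}, {s0, s1, s2, s3, s4, s5}, {s0, s1, s2, s3, s5}, {s0, s3, s4, s5}, {s0, s2, s3, s4, s5}.

8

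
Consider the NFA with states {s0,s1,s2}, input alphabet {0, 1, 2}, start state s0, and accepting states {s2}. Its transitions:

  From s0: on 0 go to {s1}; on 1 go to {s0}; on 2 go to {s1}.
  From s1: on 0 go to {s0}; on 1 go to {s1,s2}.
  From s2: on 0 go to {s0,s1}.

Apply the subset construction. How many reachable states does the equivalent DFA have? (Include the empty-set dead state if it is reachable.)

6

Start state of the DFA: {s0}.
{s0} --0--> {s1}  [new]
{s0} --1--> {s0}  [seen]
{s0} --2--> {s1}  [seen]
{s1} --0--> {s0}  [seen]
{s1} --1--> {s1,s2}  [new]
{s1} --2--> ∅  [new]
{s1,s2} --0--> {s0,s1}  [new]
{s1,s2} --1--> {s1,s2}  [seen]
{s1,s2} --2--> ∅  [seen]
∅ --0--> ∅  [seen]
∅ --1--> ∅  [seen]
∅ --2--> ∅  [seen]
{s0,s1} --0--> {s0,s1}  [seen]
{s0,s1} --1--> {s0,s1,s2}  [new]
{s0,s1} --2--> {s1}  [seen]
{s0,s1,s2} --0--> {s0,s1}  [seen]
{s0,s1,s2} --1--> {s0,s1,s2}  [seen]
{s0,s1,s2} --2--> {s1}  [seen]
Reachable DFA states: {s0}, {s1}, {s1,s2}, ∅, {s0,s1}, {s0,s1,s2}.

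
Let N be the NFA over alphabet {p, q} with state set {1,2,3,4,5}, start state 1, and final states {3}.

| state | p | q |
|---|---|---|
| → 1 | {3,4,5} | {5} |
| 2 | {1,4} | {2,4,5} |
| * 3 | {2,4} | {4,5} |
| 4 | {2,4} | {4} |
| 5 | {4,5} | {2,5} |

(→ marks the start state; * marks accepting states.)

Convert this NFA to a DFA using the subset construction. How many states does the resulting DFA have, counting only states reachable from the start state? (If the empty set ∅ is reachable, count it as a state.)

Start state of the DFA: {1}.
{1} --p--> {3,4,5}  [new]
{1} --q--> {5}  [new]
{3,4,5} --p--> {2,4,5}  [new]
{3,4,5} --q--> {2,4,5}  [seen]
{5} --p--> {4,5}  [new]
{5} --q--> {2,5}  [new]
{2,4,5} --p--> {1,2,4,5}  [new]
{2,4,5} --q--> {2,4,5}  [seen]
{4,5} --p--> {2,4,5}  [seen]
{4,5} --q--> {2,4,5}  [seen]
{2,5} --p--> {1,4,5}  [new]
{2,5} --q--> {2,4,5}  [seen]
{1,2,4,5} --p--> {1,2,3,4,5}  [new]
{1,2,4,5} --q--> {2,4,5}  [seen]
{1,4,5} --p--> {2,3,4,5}  [new]
{1,4,5} --q--> {2,4,5}  [seen]
{1,2,3,4,5} --p--> {1,2,3,4,5}  [seen]
{1,2,3,4,5} --q--> {2,4,5}  [seen]
{2,3,4,5} --p--> {1,2,4,5}  [seen]
{2,3,4,5} --q--> {2,4,5}  [seen]
Reachable DFA states: {1}, {3,4,5}, {5}, {2,4,5}, {4,5}, {2,5}, {1,2,4,5}, {1,4,5}, {1,2,3,4,5}, {2,3,4,5}.

10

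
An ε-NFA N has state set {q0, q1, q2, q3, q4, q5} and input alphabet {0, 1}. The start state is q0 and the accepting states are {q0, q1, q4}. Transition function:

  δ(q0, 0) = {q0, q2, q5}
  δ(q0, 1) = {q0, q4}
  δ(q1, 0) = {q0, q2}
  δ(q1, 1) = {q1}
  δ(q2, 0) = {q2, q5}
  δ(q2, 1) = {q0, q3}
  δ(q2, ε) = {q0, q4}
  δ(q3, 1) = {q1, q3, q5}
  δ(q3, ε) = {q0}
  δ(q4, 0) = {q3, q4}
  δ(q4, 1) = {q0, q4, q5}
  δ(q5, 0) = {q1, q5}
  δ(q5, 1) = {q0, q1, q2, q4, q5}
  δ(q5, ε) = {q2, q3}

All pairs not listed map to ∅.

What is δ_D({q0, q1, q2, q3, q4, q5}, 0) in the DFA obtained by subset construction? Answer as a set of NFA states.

{q0, q1, q2, q3, q4, q5}

δ(q0,0) = {q0, q2, q5}; δ(q1,0) = {q0, q2}; δ(q2,0) = {q2, q5}; δ(q3,0) = ∅; δ(q4,0) = {q3, q4}; δ(q5,0) = {q1, q5}.
Union: {q0, q1, q2, q3, q4, q5}.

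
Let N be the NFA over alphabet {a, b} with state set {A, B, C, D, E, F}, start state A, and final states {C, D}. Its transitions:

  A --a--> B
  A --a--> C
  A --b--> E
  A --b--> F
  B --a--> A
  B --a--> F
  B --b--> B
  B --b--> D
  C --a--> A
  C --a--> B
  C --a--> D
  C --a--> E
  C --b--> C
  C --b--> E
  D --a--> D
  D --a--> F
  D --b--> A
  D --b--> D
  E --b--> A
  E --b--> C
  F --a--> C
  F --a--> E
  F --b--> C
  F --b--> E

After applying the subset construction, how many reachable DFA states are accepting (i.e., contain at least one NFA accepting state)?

Start state of the DFA: {A}.
{A} --a--> {B, C}  [new]
{A} --b--> {E, F}  [new]
{B, C} --a--> {A, B, D, E, F}  [new]
{B, C} --b--> {B, C, D, E}  [new]
{E, F} --a--> {C, E}  [new]
{E, F} --b--> {A, C, E}  [new]
{A, B, D, E, F} --a--> {A, B, C, D, E, F}  [new]
{A, B, D, E, F} --b--> {A, B, C, D, E, F}  [seen]
{B, C, D, E} --a--> {A, B, D, E, F}  [seen]
{B, C, D, E} --b--> {A, B, C, D, E}  [new]
{C, E} --a--> {A, B, D, E}  [new]
{C, E} --b--> {A, C, E}  [seen]
{A, C, E} --a--> {A, B, C, D, E}  [seen]
{A, C, E} --b--> {A, C, E, F}  [new]
{A, B, C, D, E, F} --a--> {A, B, C, D, E, F}  [seen]
{A, B, C, D, E, F} --b--> {A, B, C, D, E, F}  [seen]
{A, B, C, D, E} --a--> {A, B, C, D, E, F}  [seen]
{A, B, C, D, E} --b--> {A, B, C, D, E, F}  [seen]
{A, B, D, E} --a--> {A, B, C, D, F}  [new]
{A, B, D, E} --b--> {A, B, C, D, E, F}  [seen]
{A, C, E, F} --a--> {A, B, C, D, E}  [seen]
{A, C, E, F} --b--> {A, C, E, F}  [seen]
{A, B, C, D, F} --a--> {A, B, C, D, E, F}  [seen]
{A, B, C, D, F} --b--> {A, B, C, D, E, F}  [seen]
Reachable DFA states: {A}, {B, C}, {E, F}, {A, B, D, E, F}, {B, C, D, E}, {C, E}, {A, C, E}, {A, B, C, D, E, F}, {A, B, C, D, E}, {A, B, D, E}, {A, C, E, F}, {A, B, C, D, F}.
Accepting DFA states (contain an NFA accepting state): {B, C}, {A, B, D, E, F}, {B, C, D, E}, {C, E}, {A, C, E}, {A, B, C, D, E, F}, {A, B, C, D, E}, {A, B, D, E}, {A, C, E, F}, {A, B, C, D, F}.

10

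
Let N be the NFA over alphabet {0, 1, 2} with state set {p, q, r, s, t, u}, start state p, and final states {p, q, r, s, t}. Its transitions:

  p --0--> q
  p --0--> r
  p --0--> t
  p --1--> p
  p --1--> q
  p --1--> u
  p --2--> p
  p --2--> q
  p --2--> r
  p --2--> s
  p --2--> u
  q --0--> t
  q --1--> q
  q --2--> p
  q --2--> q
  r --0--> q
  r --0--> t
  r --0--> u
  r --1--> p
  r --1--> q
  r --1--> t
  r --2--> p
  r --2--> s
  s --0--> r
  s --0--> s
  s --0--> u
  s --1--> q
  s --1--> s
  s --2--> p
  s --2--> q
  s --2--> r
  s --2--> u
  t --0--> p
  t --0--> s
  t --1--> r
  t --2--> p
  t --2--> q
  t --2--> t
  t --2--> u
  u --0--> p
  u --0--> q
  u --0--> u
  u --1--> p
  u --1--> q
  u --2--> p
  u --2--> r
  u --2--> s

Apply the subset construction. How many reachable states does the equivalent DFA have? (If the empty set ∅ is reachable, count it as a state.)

8

Start state of the DFA: {p}.
{p} --0--> {q, r, t}  [new]
{p} --1--> {p, q, u}  [new]
{p} --2--> {p, q, r, s, u}  [new]
{q, r, t} --0--> {p, q, s, t, u}  [new]
{q, r, t} --1--> {p, q, r, t}  [new]
{q, r, t} --2--> {p, q, s, t, u}  [seen]
{p, q, u} --0--> {p, q, r, t, u}  [new]
{p, q, u} --1--> {p, q, u}  [seen]
{p, q, u} --2--> {p, q, r, s, u}  [seen]
{p, q, r, s, u} --0--> {p, q, r, s, t, u}  [new]
{p, q, r, s, u} --1--> {p, q, s, t, u}  [seen]
{p, q, r, s, u} --2--> {p, q, r, s, u}  [seen]
{p, q, s, t, u} --0--> {p, q, r, s, t, u}  [seen]
{p, q, s, t, u} --1--> {p, q, r, s, u}  [seen]
{p, q, s, t, u} --2--> {p, q, r, s, t, u}  [seen]
{p, q, r, t} --0--> {p, q, r, s, t, u}  [seen]
{p, q, r, t} --1--> {p, q, r, t, u}  [seen]
{p, q, r, t} --2--> {p, q, r, s, t, u}  [seen]
{p, q, r, t, u} --0--> {p, q, r, s, t, u}  [seen]
{p, q, r, t, u} --1--> {p, q, r, t, u}  [seen]
{p, q, r, t, u} --2--> {p, q, r, s, t, u}  [seen]
{p, q, r, s, t, u} --0--> {p, q, r, s, t, u}  [seen]
{p, q, r, s, t, u} --1--> {p, q, r, s, t, u}  [seen]
{p, q, r, s, t, u} --2--> {p, q, r, s, t, u}  [seen]
Reachable DFA states: {p}, {q, r, t}, {p, q, u}, {p, q, r, s, u}, {p, q, s, t, u}, {p, q, r, t}, {p, q, r, t, u}, {p, q, r, s, t, u}.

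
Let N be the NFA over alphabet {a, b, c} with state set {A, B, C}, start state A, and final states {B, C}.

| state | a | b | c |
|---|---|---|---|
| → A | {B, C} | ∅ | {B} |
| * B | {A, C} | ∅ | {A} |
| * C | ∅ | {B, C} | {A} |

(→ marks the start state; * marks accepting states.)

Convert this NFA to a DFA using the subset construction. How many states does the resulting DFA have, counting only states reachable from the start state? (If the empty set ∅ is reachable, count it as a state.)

7

Start state of the DFA: {A}.
{A} --a--> {B, C}  [new]
{A} --b--> ∅  [new]
{A} --c--> {B}  [new]
{B, C} --a--> {A, C}  [new]
{B, C} --b--> {B, C}  [seen]
{B, C} --c--> {A}  [seen]
∅ --a--> ∅  [seen]
∅ --b--> ∅  [seen]
∅ --c--> ∅  [seen]
{B} --a--> {A, C}  [seen]
{B} --b--> ∅  [seen]
{B} --c--> {A}  [seen]
{A, C} --a--> {B, C}  [seen]
{A, C} --b--> {B, C}  [seen]
{A, C} --c--> {A, B}  [new]
{A, B} --a--> {A, B, C}  [new]
{A, B} --b--> ∅  [seen]
{A, B} --c--> {A, B}  [seen]
{A, B, C} --a--> {A, B, C}  [seen]
{A, B, C} --b--> {B, C}  [seen]
{A, B, C} --c--> {A, B}  [seen]
Reachable DFA states: {A}, {B, C}, ∅, {B}, {A, C}, {A, B}, {A, B, C}.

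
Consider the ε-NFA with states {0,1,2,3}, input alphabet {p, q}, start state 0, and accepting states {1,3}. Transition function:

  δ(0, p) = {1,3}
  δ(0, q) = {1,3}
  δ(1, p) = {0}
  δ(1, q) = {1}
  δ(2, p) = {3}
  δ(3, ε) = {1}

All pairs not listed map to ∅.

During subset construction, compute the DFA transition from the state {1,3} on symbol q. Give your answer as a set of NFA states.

{1}

δ(1,q) = {1}; δ(3,q) = ∅.
Union: {1}.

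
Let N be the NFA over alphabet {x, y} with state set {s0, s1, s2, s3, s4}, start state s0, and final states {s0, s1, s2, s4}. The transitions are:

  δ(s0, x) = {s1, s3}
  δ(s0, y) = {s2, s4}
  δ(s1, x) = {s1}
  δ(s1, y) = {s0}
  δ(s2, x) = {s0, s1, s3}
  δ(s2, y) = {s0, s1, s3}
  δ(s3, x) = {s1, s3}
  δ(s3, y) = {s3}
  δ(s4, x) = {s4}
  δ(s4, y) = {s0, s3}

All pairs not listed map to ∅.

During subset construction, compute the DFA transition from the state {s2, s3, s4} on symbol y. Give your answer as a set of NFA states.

{s0, s1, s3}

δ(s2,y) = {s0, s1, s3}; δ(s3,y) = {s3}; δ(s4,y) = {s0, s3}.
Union: {s0, s1, s3}.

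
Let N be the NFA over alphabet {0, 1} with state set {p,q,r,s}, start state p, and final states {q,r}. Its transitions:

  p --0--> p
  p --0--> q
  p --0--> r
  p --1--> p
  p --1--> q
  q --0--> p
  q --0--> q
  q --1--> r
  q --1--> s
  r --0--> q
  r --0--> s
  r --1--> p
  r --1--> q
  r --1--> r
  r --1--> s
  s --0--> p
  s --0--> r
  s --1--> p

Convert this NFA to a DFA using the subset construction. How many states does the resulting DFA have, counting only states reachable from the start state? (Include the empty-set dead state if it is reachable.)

Start state of the DFA: {p}.
{p} --0--> {p,q,r}  [new]
{p} --1--> {p,q}  [new]
{p,q,r} --0--> {p,q,r,s}  [new]
{p,q,r} --1--> {p,q,r,s}  [seen]
{p,q} --0--> {p,q,r}  [seen]
{p,q} --1--> {p,q,r,s}  [seen]
{p,q,r,s} --0--> {p,q,r,s}  [seen]
{p,q,r,s} --1--> {p,q,r,s}  [seen]
Reachable DFA states: {p}, {p,q,r}, {p,q}, {p,q,r,s}.

4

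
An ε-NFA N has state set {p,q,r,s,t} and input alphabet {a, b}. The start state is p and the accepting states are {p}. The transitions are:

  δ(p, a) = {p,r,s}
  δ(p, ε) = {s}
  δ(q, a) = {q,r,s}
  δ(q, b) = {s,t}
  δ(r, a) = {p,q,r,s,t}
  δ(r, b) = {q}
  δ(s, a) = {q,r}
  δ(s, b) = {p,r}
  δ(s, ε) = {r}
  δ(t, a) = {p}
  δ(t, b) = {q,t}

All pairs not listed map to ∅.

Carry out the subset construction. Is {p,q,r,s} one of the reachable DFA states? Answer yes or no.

Start state of the DFA: {p,r,s} (ε-closure of the NFA start).
{p,r,s} --a--> {p,q,r,s,t}  [new]
{p,r,s} --b--> {p,q,r,s}  [new]
{p,q,r,s,t} --a--> {p,q,r,s,t}  [seen]
{p,q,r,s,t} --b--> {p,q,r,s,t}  [seen]
{p,q,r,s} --a--> {p,q,r,s,t}  [seen]
{p,q,r,s} --b--> {p,q,r,s,t}  [seen]
Reachable DFA states: {p,r,s}, {p,q,r,s,t}, {p,q,r,s}.
{p,q,r,s} is among them.

yes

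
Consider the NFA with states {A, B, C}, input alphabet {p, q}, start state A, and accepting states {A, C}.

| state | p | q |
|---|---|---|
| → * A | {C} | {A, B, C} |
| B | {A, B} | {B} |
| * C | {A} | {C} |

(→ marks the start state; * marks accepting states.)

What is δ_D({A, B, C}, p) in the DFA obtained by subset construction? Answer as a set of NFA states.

{A, B, C}

δ(A,p) = {C}; δ(B,p) = {A, B}; δ(C,p) = {A}.
Union: {A, B, C}.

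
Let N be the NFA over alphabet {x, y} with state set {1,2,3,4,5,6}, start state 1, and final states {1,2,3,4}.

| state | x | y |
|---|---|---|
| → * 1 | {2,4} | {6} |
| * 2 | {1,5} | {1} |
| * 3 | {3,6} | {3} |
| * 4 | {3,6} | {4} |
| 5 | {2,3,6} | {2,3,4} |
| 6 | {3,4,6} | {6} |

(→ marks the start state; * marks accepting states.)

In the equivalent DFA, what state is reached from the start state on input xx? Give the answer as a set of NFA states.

Start: {1}.
δ(1,x) = {2,4}.
Union: {2,4}.
After x: {2,4}.
δ(2,x) = {1,5}; δ(4,x) = {3,6}.
Union: {1,3,5,6}.
After x: {1,3,5,6}.

{1,3,5,6}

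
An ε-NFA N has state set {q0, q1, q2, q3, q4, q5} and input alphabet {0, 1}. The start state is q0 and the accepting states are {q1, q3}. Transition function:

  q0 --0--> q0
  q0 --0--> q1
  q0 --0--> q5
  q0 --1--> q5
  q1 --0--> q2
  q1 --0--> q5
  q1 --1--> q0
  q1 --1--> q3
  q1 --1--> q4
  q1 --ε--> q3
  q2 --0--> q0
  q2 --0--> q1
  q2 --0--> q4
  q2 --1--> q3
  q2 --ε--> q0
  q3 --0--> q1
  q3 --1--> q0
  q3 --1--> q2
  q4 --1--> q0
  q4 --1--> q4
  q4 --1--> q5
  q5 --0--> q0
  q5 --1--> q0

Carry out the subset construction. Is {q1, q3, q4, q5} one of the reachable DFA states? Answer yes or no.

Start state of the DFA: {q0} (ε-closure of the NFA start).
{q0} --0--> {q0, q1, q3, q5}  [new]
{q0} --1--> {q5}  [new]
{q0, q1, q3, q5} --0--> {q0, q1, q2, q3, q5}  [new]
{q0, q1, q3, q5} --1--> {q0, q2, q3, q4, q5}  [new]
{q5} --0--> {q0}  [seen]
{q5} --1--> {q0}  [seen]
{q0, q1, q2, q3, q5} --0--> {q0, q1, q2, q3, q4, q5}  [new]
{q0, q1, q2, q3, q5} --1--> {q0, q2, q3, q4, q5}  [seen]
{q0, q2, q3, q4, q5} --0--> {q0, q1, q3, q4, q5}  [new]
{q0, q2, q3, q4, q5} --1--> {q0, q2, q3, q4, q5}  [seen]
{q0, q1, q2, q3, q4, q5} --0--> {q0, q1, q2, q3, q4, q5}  [seen]
{q0, q1, q2, q3, q4, q5} --1--> {q0, q2, q3, q4, q5}  [seen]
{q0, q1, q3, q4, q5} --0--> {q0, q1, q2, q3, q5}  [seen]
{q0, q1, q3, q4, q5} --1--> {q0, q2, q3, q4, q5}  [seen]
Reachable DFA states: {q0}, {q0, q1, q3, q5}, {q5}, {q0, q1, q2, q3, q5}, {q0, q2, q3, q4, q5}, {q0, q1, q2, q3, q4, q5}, {q0, q1, q3, q4, q5}.
{q1, q3, q4, q5} is not among them.

no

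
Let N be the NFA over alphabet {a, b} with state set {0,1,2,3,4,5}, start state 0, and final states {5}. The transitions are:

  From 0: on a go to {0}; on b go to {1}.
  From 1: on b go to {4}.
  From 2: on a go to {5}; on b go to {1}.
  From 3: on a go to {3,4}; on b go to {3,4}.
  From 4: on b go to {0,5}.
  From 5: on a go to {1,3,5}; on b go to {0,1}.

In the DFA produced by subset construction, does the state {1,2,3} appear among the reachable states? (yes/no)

Start state of the DFA: {0}.
{0} --a--> {0}  [seen]
{0} --b--> {1}  [new]
{1} --a--> ∅  [new]
{1} --b--> {4}  [new]
∅ --a--> ∅  [seen]
∅ --b--> ∅  [seen]
{4} --a--> ∅  [seen]
{4} --b--> {0,5}  [new]
{0,5} --a--> {0,1,3,5}  [new]
{0,5} --b--> {0,1}  [new]
{0,1,3,5} --a--> {0,1,3,4,5}  [new]
{0,1,3,5} --b--> {0,1,3,4}  [new]
{0,1} --a--> {0}  [seen]
{0,1} --b--> {1,4}  [new]
{0,1,3,4,5} --a--> {0,1,3,4,5}  [seen]
{0,1,3,4,5} --b--> {0,1,3,4,5}  [seen]
{0,1,3,4} --a--> {0,3,4}  [new]
{0,1,3,4} --b--> {0,1,3,4,5}  [seen]
{1,4} --a--> ∅  [seen]
{1,4} --b--> {0,4,5}  [new]
{0,3,4} --a--> {0,3,4}  [seen]
{0,3,4} --b--> {0,1,3,4,5}  [seen]
{0,4,5} --a--> {0,1,3,5}  [seen]
{0,4,5} --b--> {0,1,5}  [new]
{0,1,5} --a--> {0,1,3,5}  [seen]
{0,1,5} --b--> {0,1,4}  [new]
{0,1,4} --a--> {0}  [seen]
{0,1,4} --b--> {0,1,4,5}  [new]
{0,1,4,5} --a--> {0,1,3,5}  [seen]
{0,1,4,5} --b--> {0,1,4,5}  [seen]
Reachable DFA states: {0}, {1}, ∅, {4}, {0,5}, {0,1,3,5}, {0,1}, {0,1,3,4,5}, {0,1,3,4}, {1,4}, {0,3,4}, {0,4,5}, {0,1,5}, {0,1,4}, {0,1,4,5}.
{1,2,3} is not among them.

no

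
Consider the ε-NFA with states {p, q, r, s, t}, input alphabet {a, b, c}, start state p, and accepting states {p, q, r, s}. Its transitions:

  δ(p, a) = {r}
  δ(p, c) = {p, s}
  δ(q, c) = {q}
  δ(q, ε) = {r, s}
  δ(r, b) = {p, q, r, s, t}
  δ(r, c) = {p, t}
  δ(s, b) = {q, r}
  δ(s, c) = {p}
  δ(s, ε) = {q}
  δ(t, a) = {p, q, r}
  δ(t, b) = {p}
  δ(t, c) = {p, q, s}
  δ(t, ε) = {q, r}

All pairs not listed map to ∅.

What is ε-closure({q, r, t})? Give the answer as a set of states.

Begin with {q, r, t}.
q →ε {r, s}; add s.
ε-closure = {q, r, s, t}.

{q, r, s, t}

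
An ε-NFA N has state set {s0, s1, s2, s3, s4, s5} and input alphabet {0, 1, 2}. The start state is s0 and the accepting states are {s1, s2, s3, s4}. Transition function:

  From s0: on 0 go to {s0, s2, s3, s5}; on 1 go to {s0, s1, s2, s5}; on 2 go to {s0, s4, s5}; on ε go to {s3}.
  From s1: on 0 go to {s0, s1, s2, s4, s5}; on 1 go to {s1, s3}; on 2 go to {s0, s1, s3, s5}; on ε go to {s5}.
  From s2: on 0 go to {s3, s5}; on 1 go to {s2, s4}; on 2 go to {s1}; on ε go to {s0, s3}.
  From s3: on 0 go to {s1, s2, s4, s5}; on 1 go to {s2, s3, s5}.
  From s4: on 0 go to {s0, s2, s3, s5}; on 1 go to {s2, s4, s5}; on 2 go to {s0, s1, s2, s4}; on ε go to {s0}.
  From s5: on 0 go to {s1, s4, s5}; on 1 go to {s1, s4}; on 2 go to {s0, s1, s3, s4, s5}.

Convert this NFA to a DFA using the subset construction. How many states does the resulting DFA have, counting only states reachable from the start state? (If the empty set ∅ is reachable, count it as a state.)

5

Start state of the DFA: {s0, s3} (ε-closure of the NFA start).
{s0, s3} --0--> {s0, s1, s2, s3, s4, s5}  [new]
{s0, s3} --1--> {s0, s1, s2, s3, s5}  [new]
{s0, s3} --2--> {s0, s3, s4, s5}  [new]
{s0, s1, s2, s3, s4, s5} --0--> {s0, s1, s2, s3, s4, s5}  [seen]
{s0, s1, s2, s3, s4, s5} --1--> {s0, s1, s2, s3, s4, s5}  [seen]
{s0, s1, s2, s3, s4, s5} --2--> {s0, s1, s2, s3, s4, s5}  [seen]
{s0, s1, s2, s3, s5} --0--> {s0, s1, s2, s3, s4, s5}  [seen]
{s0, s1, s2, s3, s5} --1--> {s0, s1, s2, s3, s4, s5}  [seen]
{s0, s1, s2, s3, s5} --2--> {s0, s1, s3, s4, s5}  [new]
{s0, s3, s4, s5} --0--> {s0, s1, s2, s3, s4, s5}  [seen]
{s0, s3, s4, s5} --1--> {s0, s1, s2, s3, s4, s5}  [seen]
{s0, s3, s4, s5} --2--> {s0, s1, s2, s3, s4, s5}  [seen]
{s0, s1, s3, s4, s5} --0--> {s0, s1, s2, s3, s4, s5}  [seen]
{s0, s1, s3, s4, s5} --1--> {s0, s1, s2, s3, s4, s5}  [seen]
{s0, s1, s3, s4, s5} --2--> {s0, s1, s2, s3, s4, s5}  [seen]
Reachable DFA states: {s0, s3}, {s0, s1, s2, s3, s4, s5}, {s0, s1, s2, s3, s5}, {s0, s3, s4, s5}, {s0, s1, s3, s4, s5}.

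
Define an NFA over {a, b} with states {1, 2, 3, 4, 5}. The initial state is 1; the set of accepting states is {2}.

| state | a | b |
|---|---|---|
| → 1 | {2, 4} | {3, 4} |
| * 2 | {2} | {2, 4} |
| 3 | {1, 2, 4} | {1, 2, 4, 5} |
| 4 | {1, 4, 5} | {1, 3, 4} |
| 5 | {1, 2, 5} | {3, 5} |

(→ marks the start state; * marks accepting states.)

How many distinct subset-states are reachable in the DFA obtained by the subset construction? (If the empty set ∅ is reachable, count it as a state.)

Start state of the DFA: {1}.
{1} --a--> {2, 4}  [new]
{1} --b--> {3, 4}  [new]
{2, 4} --a--> {1, 2, 4, 5}  [new]
{2, 4} --b--> {1, 2, 3, 4}  [new]
{3, 4} --a--> {1, 2, 4, 5}  [seen]
{3, 4} --b--> {1, 2, 3, 4, 5}  [new]
{1, 2, 4, 5} --a--> {1, 2, 4, 5}  [seen]
{1, 2, 4, 5} --b--> {1, 2, 3, 4, 5}  [seen]
{1, 2, 3, 4} --a--> {1, 2, 4, 5}  [seen]
{1, 2, 3, 4} --b--> {1, 2, 3, 4, 5}  [seen]
{1, 2, 3, 4, 5} --a--> {1, 2, 4, 5}  [seen]
{1, 2, 3, 4, 5} --b--> {1, 2, 3, 4, 5}  [seen]
Reachable DFA states: {1}, {2, 4}, {3, 4}, {1, 2, 4, 5}, {1, 2, 3, 4}, {1, 2, 3, 4, 5}.

6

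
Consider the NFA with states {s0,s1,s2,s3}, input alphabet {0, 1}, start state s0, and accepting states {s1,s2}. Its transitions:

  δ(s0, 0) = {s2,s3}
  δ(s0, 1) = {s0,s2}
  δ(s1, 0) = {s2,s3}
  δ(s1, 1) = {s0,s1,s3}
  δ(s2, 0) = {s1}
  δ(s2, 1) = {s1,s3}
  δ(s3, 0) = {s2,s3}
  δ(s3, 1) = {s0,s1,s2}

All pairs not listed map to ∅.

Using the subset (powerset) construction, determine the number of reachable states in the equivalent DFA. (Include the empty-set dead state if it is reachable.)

Start state of the DFA: {s0}.
{s0} --0--> {s2,s3}  [new]
{s0} --1--> {s0,s2}  [new]
{s2,s3} --0--> {s1,s2,s3}  [new]
{s2,s3} --1--> {s0,s1,s2,s3}  [new]
{s0,s2} --0--> {s1,s2,s3}  [seen]
{s0,s2} --1--> {s0,s1,s2,s3}  [seen]
{s1,s2,s3} --0--> {s1,s2,s3}  [seen]
{s1,s2,s3} --1--> {s0,s1,s2,s3}  [seen]
{s0,s1,s2,s3} --0--> {s1,s2,s3}  [seen]
{s0,s1,s2,s3} --1--> {s0,s1,s2,s3}  [seen]
Reachable DFA states: {s0}, {s2,s3}, {s0,s2}, {s1,s2,s3}, {s0,s1,s2,s3}.

5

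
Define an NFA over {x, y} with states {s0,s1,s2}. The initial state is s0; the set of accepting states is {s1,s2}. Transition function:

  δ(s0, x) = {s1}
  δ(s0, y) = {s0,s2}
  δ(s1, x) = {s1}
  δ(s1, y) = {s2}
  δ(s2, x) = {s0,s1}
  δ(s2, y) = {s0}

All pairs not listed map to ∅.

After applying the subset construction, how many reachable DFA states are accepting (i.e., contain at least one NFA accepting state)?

4

Start state of the DFA: {s0}.
{s0} --x--> {s1}  [new]
{s0} --y--> {s0,s2}  [new]
{s1} --x--> {s1}  [seen]
{s1} --y--> {s2}  [new]
{s0,s2} --x--> {s0,s1}  [new]
{s0,s2} --y--> {s0,s2}  [seen]
{s2} --x--> {s0,s1}  [seen]
{s2} --y--> {s0}  [seen]
{s0,s1} --x--> {s1}  [seen]
{s0,s1} --y--> {s0,s2}  [seen]
Reachable DFA states: {s0}, {s1}, {s0,s2}, {s2}, {s0,s1}.
Accepting DFA states (contain an NFA accepting state): {s1}, {s0,s2}, {s2}, {s0,s1}.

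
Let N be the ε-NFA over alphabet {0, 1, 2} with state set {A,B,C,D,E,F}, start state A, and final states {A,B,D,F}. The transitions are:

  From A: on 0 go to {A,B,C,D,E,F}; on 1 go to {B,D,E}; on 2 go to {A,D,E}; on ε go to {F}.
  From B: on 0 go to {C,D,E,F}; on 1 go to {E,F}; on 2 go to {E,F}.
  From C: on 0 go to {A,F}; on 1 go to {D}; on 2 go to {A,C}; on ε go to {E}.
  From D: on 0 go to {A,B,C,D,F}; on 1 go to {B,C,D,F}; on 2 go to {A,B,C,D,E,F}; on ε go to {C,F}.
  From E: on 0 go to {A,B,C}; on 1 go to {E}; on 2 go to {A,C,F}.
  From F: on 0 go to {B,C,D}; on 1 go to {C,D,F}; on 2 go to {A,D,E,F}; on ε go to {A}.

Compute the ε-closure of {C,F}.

{A,C,E,F}

Begin with {C,F}.
C →ε {E}; add E.
F →ε {A}; add A.
ε-closure = {A,C,E,F}.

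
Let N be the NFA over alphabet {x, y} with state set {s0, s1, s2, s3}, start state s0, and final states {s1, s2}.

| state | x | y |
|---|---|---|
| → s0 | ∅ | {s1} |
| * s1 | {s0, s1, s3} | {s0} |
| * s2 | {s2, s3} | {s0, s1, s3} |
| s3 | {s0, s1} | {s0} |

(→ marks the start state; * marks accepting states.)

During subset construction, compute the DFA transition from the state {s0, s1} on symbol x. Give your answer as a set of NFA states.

δ(s0,x) = ∅; δ(s1,x) = {s0, s1, s3}.
Union: {s0, s1, s3}.

{s0, s1, s3}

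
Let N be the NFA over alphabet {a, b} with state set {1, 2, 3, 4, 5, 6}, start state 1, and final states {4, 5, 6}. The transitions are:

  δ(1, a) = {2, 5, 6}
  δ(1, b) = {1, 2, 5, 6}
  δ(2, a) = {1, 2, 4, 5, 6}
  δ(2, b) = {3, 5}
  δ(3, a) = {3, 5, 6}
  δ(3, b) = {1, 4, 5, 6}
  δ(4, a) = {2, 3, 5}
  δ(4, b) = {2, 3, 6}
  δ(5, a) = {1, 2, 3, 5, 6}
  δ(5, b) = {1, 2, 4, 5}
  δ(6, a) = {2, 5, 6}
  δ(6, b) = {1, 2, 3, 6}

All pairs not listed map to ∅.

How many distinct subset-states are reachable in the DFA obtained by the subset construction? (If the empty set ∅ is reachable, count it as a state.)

Start state of the DFA: {1}.
{1} --a--> {2, 5, 6}  [new]
{1} --b--> {1, 2, 5, 6}  [new]
{2, 5, 6} --a--> {1, 2, 3, 4, 5, 6}  [new]
{2, 5, 6} --b--> {1, 2, 3, 4, 5, 6}  [seen]
{1, 2, 5, 6} --a--> {1, 2, 3, 4, 5, 6}  [seen]
{1, 2, 5, 6} --b--> {1, 2, 3, 4, 5, 6}  [seen]
{1, 2, 3, 4, 5, 6} --a--> {1, 2, 3, 4, 5, 6}  [seen]
{1, 2, 3, 4, 5, 6} --b--> {1, 2, 3, 4, 5, 6}  [seen]
Reachable DFA states: {1}, {2, 5, 6}, {1, 2, 5, 6}, {1, 2, 3, 4, 5, 6}.

4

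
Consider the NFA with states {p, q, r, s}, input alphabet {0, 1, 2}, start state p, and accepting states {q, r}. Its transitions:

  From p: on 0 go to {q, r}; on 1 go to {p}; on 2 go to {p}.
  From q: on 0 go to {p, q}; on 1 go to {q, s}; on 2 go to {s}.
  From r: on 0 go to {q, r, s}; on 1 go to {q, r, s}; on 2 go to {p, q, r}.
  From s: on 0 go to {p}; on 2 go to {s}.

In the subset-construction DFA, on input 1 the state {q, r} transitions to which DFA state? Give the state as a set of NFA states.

δ(q,1) = {q, s}; δ(r,1) = {q, r, s}.
Union: {q, r, s}.

{q, r, s}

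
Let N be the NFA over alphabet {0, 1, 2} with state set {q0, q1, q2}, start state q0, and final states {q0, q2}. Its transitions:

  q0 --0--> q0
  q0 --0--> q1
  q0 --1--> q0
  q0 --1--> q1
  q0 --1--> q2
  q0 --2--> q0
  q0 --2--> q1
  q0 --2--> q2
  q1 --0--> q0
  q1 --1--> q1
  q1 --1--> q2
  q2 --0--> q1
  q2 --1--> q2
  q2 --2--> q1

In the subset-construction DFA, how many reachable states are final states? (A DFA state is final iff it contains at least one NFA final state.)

Start state of the DFA: {q0}.
{q0} --0--> {q0, q1}  [new]
{q0} --1--> {q0, q1, q2}  [new]
{q0} --2--> {q0, q1, q2}  [seen]
{q0, q1} --0--> {q0, q1}  [seen]
{q0, q1} --1--> {q0, q1, q2}  [seen]
{q0, q1} --2--> {q0, q1, q2}  [seen]
{q0, q1, q2} --0--> {q0, q1}  [seen]
{q0, q1, q2} --1--> {q0, q1, q2}  [seen]
{q0, q1, q2} --2--> {q0, q1, q2}  [seen]
Reachable DFA states: {q0}, {q0, q1}, {q0, q1, q2}.
Accepting DFA states (contain an NFA accepting state): {q0}, {q0, q1}, {q0, q1, q2}.

3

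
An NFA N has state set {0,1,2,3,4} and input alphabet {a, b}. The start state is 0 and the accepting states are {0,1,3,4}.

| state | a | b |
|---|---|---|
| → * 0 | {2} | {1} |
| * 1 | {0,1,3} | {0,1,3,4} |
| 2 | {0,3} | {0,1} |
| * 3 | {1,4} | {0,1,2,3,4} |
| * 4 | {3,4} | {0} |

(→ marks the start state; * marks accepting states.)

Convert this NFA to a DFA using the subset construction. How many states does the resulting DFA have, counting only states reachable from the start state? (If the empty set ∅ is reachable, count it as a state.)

Start state of the DFA: {0}.
{0} --a--> {2}  [new]
{0} --b--> {1}  [new]
{2} --a--> {0,3}  [new]
{2} --b--> {0,1}  [new]
{1} --a--> {0,1,3}  [new]
{1} --b--> {0,1,3,4}  [new]
{0,3} --a--> {1,2,4}  [new]
{0,3} --b--> {0,1,2,3,4}  [new]
{0,1} --a--> {0,1,2,3}  [new]
{0,1} --b--> {0,1,3,4}  [seen]
{0,1,3} --a--> {0,1,2,3,4}  [seen]
{0,1,3} --b--> {0,1,2,3,4}  [seen]
{0,1,3,4} --a--> {0,1,2,3,4}  [seen]
{0,1,3,4} --b--> {0,1,2,3,4}  [seen]
{1,2,4} --a--> {0,1,3,4}  [seen]
{1,2,4} --b--> {0,1,3,4}  [seen]
{0,1,2,3,4} --a--> {0,1,2,3,4}  [seen]
{0,1,2,3,4} --b--> {0,1,2,3,4}  [seen]
{0,1,2,3} --a--> {0,1,2,3,4}  [seen]
{0,1,2,3} --b--> {0,1,2,3,4}  [seen]
Reachable DFA states: {0}, {2}, {1}, {0,3}, {0,1}, {0,1,3}, {0,1,3,4}, {1,2,4}, {0,1,2,3,4}, {0,1,2,3}.

10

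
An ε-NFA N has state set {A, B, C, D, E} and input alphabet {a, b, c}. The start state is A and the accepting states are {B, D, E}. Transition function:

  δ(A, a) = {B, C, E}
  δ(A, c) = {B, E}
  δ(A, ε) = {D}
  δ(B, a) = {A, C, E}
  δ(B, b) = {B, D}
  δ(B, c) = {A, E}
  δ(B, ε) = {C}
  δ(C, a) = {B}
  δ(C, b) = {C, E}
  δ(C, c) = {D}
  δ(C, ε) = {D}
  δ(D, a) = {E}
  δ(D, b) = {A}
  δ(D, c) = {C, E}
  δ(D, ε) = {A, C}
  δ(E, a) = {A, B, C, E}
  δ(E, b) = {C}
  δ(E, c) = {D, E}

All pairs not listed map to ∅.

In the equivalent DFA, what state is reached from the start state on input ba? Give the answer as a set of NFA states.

{A, B, C, D, E}

Start: {A, C, D}.
δ(A,b) = ∅; δ(C,b) = {C, E}; δ(D,b) = {A}.
Union: {A, C, E}.
ε-closure gives {A, C, D, E}.
After b: {A, C, D, E}.
δ(A,a) = {B, C, E}; δ(C,a) = {B}; δ(D,a) = {E}; δ(E,a) = {A, B, C, E}.
Union: {A, B, C, E}.
ε-closure gives {A, B, C, D, E}.
After a: {A, B, C, D, E}.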